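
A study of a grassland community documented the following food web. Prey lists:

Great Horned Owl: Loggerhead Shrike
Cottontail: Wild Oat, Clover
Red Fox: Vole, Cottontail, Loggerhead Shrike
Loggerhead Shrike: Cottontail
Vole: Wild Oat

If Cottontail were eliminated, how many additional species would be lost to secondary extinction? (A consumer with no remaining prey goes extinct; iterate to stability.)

Remove Cottontail.
Round 1: Loggerhead Shrike (all prey gone) → extinct.
Round 2: Great Horned Owl (all prey gone) → extinct.
No further losses. Total secondary extinctions: 2.

2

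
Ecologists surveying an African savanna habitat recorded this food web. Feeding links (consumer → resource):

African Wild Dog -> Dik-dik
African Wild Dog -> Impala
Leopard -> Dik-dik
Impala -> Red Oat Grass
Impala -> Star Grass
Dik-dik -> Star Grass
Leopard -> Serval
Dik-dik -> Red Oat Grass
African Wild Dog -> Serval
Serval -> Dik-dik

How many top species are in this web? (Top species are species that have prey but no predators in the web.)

2

Top species (has prey, but nothing eats it): African Wild Dog, Leopard.
Count: 2.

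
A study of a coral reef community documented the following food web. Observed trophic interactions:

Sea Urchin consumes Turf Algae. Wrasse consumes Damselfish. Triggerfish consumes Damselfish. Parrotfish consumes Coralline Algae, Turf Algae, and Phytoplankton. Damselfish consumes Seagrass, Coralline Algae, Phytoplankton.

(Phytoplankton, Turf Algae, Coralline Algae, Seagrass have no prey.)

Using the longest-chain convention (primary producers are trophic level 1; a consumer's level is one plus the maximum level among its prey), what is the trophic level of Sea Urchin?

Turf Algae is a producer → level 1.
Sea Urchin eats Turf Algae → level 2.

Trophic level 2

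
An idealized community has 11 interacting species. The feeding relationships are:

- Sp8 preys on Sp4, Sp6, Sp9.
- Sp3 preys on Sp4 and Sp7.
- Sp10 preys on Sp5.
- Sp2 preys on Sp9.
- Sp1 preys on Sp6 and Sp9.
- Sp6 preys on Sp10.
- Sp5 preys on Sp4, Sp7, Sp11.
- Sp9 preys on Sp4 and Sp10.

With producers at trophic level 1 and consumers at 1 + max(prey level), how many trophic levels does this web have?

Producers (level 1): Sp11, Sp7, Sp4.
Sp11 → Sp5 → Sp10 → Sp9 → Sp8 gives Sp8 level 5.
No species has a prey at level 5, so no species reaches level 6.

5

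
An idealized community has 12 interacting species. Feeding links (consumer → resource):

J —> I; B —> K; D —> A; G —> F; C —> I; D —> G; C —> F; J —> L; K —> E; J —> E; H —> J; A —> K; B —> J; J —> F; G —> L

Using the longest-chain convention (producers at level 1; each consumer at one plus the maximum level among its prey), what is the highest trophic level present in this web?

Producers (level 1): F, I, L, E.
E → K → A → D gives D level 4.
No species has a prey at level 4, so no species reaches level 5.

4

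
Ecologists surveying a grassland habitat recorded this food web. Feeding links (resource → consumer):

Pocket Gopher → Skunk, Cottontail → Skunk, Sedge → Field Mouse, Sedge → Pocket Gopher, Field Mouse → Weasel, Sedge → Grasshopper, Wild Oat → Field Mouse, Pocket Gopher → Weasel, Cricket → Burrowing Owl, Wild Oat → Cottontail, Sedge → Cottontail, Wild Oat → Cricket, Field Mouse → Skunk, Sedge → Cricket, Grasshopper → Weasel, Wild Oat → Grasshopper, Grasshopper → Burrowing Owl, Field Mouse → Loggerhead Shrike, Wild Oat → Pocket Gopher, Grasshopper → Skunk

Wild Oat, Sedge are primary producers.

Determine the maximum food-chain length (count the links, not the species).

2 links

One longest chain: Wild Oat → Cricket → Burrowing Owl.
It has 3 species and 2 links.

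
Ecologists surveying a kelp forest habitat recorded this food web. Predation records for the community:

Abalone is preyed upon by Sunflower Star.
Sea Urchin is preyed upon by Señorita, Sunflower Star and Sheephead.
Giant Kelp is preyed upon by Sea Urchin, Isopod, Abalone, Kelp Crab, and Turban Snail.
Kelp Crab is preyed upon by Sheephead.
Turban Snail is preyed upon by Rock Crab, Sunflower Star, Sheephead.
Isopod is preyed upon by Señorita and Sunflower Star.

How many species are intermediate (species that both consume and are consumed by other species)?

Intermediate species (has both prey and predators): Abalone, Isopod, Kelp Crab, Turban Snail, Sea Urchin.
Count: 5.

5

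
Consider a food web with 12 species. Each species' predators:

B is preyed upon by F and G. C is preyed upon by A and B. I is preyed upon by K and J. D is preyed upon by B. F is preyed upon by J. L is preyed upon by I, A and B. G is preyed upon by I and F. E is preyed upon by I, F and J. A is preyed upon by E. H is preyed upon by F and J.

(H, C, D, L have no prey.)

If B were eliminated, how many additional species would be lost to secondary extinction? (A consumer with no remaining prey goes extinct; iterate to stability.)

1

Remove B.
Round 1: G (all prey gone) → extinct.
No further losses. Total secondary extinctions: 1.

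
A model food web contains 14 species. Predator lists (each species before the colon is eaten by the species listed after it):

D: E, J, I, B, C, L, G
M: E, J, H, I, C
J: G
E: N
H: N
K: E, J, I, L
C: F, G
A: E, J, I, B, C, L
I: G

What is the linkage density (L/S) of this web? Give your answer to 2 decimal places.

There are L = 28 links among S = 14 species.
L/S = 28/14 = 2.0000 ≈ 2.00.

L/S = 2.00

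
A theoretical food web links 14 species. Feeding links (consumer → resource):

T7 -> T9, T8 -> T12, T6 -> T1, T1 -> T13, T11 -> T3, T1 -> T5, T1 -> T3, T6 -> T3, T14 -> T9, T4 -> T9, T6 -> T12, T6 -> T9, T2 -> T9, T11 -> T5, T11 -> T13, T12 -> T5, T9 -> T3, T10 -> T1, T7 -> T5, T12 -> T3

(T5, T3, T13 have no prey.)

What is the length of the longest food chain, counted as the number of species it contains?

One longest chain: T3 → T9 → T7.
It has 3 species and 2 links.

3 species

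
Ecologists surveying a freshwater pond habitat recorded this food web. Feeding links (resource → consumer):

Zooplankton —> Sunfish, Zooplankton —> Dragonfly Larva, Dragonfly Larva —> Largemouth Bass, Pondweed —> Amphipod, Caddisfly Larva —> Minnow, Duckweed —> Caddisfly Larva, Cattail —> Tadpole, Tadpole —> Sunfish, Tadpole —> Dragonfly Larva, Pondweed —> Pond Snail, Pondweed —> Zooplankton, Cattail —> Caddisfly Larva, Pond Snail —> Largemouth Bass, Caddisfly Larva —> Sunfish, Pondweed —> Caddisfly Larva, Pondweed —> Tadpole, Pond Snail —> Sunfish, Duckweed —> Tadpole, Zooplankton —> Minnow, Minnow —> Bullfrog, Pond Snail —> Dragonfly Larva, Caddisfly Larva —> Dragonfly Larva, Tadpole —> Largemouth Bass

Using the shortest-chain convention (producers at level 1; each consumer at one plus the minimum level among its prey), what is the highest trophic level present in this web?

Producers (level 1): Pondweed, Duckweed, Cattail.
Following each consumer down to its lowest-level prey: Pondweed → Zooplankton → Minnow → Bullfrog (levels 1 through 4).
All prey of Bullfrog (Minnow 3) are at level 3 or above, so Bullfrog is at level 1 + 3 = 4.
Every consumer has at least one prey at level 3 or below, so none exceeds level 4.

4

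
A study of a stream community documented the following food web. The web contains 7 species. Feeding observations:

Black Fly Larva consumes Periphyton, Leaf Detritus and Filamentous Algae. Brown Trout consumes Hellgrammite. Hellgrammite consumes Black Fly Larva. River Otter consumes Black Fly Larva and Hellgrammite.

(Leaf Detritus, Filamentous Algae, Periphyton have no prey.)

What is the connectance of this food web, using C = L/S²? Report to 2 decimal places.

C = 0.14

The web has S = 7 species and L = 7 feeding links.
C = L / S² = 7 / 49 = 0.1429 ≈ 0.14.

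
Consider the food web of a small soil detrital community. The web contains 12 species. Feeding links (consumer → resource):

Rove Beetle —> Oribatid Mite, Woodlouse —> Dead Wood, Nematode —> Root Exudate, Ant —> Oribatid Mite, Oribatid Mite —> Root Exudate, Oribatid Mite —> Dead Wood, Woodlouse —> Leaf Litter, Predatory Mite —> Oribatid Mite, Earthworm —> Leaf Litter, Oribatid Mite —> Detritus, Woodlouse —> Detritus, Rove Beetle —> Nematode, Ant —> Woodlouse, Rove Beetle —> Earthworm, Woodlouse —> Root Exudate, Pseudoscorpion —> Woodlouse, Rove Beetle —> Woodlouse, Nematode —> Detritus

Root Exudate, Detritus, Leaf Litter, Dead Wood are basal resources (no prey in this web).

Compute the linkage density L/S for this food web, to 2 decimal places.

There are L = 18 links among S = 12 species.
L/S = 18/12 = 1.5000 ≈ 1.50.

L/S = 1.50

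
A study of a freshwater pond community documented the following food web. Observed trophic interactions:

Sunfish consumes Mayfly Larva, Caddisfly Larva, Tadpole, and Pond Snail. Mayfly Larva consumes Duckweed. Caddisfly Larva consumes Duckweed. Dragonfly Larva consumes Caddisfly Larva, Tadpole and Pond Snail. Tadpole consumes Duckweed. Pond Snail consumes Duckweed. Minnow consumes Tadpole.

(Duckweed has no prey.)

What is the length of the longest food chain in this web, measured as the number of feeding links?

2 links

One longest chain: Duckweed → Caddisfly Larva → Sunfish.
It has 3 species and 2 links.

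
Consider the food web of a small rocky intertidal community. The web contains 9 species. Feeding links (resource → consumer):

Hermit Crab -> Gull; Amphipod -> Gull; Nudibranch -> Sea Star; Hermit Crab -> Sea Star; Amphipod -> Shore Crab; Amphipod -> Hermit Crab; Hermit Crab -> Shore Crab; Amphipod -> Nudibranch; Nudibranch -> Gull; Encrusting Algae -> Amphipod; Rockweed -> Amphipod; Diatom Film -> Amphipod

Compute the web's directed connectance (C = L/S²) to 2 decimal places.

The web has S = 9 species and L = 12 feeding links.
C = L / S² = 12 / 81 = 0.1481 ≈ 0.15.

C = 0.15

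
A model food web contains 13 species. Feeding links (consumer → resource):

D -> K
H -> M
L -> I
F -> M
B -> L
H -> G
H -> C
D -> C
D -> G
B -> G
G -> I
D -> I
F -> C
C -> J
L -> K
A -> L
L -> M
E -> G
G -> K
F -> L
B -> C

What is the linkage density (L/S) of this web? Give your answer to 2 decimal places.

There are L = 21 links among S = 13 species.
L/S = 21/13 = 1.6154 ≈ 1.62.

L/S = 1.62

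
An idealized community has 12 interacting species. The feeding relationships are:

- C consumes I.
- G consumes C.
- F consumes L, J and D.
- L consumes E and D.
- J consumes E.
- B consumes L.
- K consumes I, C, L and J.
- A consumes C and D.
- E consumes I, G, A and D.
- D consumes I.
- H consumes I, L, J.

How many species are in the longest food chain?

6 species

One longest chain: I → D → A → E → J → H.
It has 6 species and 5 links.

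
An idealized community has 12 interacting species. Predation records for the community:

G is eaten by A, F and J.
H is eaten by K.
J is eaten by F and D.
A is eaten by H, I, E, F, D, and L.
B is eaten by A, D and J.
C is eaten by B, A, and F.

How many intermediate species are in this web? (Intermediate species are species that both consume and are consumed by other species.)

Intermediate species (has both prey and predators): B, A, J, H.
Count: 4.

4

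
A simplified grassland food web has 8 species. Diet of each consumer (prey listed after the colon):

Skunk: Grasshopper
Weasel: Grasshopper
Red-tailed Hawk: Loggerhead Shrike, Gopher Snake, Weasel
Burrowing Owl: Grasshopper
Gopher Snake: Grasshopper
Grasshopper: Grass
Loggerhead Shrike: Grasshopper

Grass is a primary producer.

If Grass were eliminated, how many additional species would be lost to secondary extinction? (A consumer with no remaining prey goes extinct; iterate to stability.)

7

Remove Grass.
Round 1: Grasshopper (all prey gone) → extinct.
Round 2: Skunk (all prey gone), Loggerhead Shrike (all prey gone), Gopher Snake (all prey gone), Burrowing Owl (all prey gone), Weasel (all prey gone) → extinct.
Round 3: Red-tailed Hawk (all prey gone) → extinct.
No further losses. Total secondary extinctions: 7.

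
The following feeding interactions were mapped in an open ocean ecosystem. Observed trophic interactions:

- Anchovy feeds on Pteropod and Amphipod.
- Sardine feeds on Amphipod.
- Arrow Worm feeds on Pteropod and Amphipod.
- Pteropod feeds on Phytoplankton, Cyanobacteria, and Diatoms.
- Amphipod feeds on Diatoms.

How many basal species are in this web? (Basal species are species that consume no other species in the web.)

Basal species (no prey listed): Diatoms, Cyanobacteria, Phytoplankton.
Count: 3.

3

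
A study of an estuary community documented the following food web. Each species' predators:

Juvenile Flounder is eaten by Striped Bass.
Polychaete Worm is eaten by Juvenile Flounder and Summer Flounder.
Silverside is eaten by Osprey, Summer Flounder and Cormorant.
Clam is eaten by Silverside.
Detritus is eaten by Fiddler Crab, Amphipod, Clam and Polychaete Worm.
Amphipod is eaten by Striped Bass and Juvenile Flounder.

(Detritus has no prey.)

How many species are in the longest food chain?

4 species

One longest chain: Detritus → Clam → Silverside → Osprey.
It has 4 species and 3 links.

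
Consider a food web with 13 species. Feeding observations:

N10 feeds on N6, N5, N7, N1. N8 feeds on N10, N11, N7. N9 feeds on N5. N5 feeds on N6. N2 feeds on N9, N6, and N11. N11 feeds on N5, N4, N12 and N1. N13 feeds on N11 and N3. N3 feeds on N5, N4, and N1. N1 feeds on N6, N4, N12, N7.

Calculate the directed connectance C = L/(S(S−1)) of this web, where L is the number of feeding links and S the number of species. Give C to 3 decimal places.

The web has S = 13 species and L = 25 feeding links.
C = L / (S(S−1)) = 25 / 156 = 0.1603 ≈ 0.160.

C = 0.160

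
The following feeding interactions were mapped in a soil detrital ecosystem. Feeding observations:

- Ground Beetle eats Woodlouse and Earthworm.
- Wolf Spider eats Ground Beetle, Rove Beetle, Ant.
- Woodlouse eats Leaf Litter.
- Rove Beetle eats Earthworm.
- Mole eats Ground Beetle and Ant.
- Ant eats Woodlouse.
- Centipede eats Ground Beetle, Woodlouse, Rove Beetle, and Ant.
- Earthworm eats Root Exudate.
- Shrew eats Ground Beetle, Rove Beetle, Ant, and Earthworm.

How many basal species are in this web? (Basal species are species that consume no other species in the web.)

2

Basal species (no prey listed): Root Exudate, Leaf Litter.
Count: 2.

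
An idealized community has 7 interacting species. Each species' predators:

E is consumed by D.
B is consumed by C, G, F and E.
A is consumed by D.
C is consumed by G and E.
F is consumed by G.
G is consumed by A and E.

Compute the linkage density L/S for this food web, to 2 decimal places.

L/S = 1.57

There are L = 11 links among S = 7 species.
L/S = 11/7 = 1.5714 ≈ 1.57.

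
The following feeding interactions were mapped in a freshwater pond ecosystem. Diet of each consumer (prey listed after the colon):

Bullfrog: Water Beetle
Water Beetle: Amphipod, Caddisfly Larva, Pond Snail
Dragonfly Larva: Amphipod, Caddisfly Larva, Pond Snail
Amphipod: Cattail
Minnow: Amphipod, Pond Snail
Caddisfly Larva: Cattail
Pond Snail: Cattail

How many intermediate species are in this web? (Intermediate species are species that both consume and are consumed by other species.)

4

Intermediate species (has both prey and predators): Amphipod, Caddisfly Larva, Pond Snail, Water Beetle.
Count: 4.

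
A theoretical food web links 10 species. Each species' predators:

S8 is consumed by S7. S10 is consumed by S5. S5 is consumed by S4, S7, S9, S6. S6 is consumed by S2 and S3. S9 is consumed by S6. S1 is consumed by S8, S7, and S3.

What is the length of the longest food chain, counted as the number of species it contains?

One longest chain: S10 → S5 → S9 → S6 → S2.
It has 5 species and 4 links.

5 species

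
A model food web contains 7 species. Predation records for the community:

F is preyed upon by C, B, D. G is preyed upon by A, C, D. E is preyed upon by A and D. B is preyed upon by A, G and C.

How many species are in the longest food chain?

One longest chain: F → B → G → C.
It has 4 species and 3 links.

4 species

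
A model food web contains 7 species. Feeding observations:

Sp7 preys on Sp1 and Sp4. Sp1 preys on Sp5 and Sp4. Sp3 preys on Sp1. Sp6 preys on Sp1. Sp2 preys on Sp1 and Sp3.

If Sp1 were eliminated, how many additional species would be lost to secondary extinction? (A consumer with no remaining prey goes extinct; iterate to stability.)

3

Remove Sp1.
Round 1: Sp3 (all prey gone), Sp6 (all prey gone) → extinct.
Round 2: Sp2 (all prey gone) → extinct.
No further losses. Total secondary extinctions: 3.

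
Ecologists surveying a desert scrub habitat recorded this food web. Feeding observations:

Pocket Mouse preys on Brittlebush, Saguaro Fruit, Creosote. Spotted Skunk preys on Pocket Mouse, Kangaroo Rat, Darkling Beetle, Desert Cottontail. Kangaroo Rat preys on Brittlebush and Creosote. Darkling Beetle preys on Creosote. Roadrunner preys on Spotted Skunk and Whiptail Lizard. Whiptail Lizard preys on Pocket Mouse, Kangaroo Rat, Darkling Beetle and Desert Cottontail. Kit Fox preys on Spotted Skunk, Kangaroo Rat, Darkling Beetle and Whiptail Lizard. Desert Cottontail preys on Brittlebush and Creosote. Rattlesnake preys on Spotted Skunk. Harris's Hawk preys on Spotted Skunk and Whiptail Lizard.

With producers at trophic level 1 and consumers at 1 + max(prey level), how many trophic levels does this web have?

Producers (level 1): Saguaro Fruit, Creosote, Brittlebush.
Saguaro Fruit → Pocket Mouse → Whiptail Lizard → Roadrunner gives Roadrunner level 4.
No species has a prey at level 4, so no species reaches level 5.

4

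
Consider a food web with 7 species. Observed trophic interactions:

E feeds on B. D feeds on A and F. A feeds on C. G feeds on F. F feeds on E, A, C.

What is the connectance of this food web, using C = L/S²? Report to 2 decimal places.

C = 0.16

The web has S = 7 species and L = 8 feeding links.
C = L / S² = 8 / 49 = 0.1633 ≈ 0.16.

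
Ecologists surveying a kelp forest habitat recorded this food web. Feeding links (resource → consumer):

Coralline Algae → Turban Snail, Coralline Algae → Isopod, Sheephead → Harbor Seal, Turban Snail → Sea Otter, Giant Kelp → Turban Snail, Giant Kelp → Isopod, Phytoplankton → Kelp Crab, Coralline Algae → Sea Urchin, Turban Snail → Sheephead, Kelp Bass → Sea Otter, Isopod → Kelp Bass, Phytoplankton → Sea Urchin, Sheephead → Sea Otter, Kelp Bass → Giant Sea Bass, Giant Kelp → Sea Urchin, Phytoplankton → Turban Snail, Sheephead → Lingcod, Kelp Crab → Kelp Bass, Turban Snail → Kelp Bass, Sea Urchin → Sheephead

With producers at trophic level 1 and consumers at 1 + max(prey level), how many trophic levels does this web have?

4

Producers (level 1): Giant Kelp, Coralline Algae, Phytoplankton.
Giant Kelp → Isopod → Kelp Bass → Sea Otter gives Sea Otter level 4.
No species has a prey at level 4, so no species reaches level 5.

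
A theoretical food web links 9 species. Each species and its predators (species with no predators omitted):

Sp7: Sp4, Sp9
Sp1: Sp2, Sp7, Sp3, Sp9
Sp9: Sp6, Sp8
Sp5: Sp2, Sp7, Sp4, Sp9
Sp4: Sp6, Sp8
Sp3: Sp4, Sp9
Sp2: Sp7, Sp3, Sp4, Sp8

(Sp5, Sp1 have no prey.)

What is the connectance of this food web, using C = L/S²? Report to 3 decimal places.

The web has S = 9 species and L = 20 feeding links.
C = L / S² = 20 / 81 = 0.2469 ≈ 0.247.

C = 0.247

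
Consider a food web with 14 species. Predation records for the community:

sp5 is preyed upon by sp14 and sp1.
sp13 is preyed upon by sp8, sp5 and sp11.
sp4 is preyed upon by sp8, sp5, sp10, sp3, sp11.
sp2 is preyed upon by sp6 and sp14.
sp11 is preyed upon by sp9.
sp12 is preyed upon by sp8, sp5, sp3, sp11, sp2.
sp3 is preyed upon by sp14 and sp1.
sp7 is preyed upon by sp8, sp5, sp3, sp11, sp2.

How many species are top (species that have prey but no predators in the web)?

6

Top species (has prey, but nothing eats it): sp8, sp10, sp1, sp6, sp9, sp14.
Count: 6.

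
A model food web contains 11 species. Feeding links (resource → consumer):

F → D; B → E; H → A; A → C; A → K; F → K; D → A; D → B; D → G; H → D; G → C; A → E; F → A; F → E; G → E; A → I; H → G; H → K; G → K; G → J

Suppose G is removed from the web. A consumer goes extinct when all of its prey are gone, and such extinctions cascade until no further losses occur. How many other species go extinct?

Remove G.
Round 1: J (all prey gone) → extinct.
No further losses. Total secondary extinctions: 1.

1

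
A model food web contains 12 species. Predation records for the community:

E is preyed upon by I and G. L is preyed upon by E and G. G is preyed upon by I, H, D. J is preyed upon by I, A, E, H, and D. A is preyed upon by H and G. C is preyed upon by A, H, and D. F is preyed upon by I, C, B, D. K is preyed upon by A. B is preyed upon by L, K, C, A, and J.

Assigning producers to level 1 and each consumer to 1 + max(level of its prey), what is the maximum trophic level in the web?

6

Producers (level 1): F.
F → B → J → E → G → H gives H level 6.
No species has a prey at level 6, so no species reaches level 7.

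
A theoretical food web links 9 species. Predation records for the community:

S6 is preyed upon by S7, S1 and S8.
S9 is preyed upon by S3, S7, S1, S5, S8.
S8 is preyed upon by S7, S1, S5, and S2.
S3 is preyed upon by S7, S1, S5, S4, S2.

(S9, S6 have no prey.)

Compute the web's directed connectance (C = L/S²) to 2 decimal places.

C = 0.21

The web has S = 9 species and L = 17 feeding links.
C = L / S² = 17 / 81 = 0.2099 ≈ 0.21.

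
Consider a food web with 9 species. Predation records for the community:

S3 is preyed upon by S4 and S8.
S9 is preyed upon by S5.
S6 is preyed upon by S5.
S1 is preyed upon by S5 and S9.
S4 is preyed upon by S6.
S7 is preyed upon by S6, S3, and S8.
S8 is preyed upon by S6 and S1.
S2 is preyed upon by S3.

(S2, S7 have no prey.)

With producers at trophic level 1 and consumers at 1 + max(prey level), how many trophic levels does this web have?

6

Producers (level 1): S2, S7.
S2 → S3 → S8 → S1 → S9 → S5 gives S5 level 6.
No species has a prey at level 6, so no species reaches level 7.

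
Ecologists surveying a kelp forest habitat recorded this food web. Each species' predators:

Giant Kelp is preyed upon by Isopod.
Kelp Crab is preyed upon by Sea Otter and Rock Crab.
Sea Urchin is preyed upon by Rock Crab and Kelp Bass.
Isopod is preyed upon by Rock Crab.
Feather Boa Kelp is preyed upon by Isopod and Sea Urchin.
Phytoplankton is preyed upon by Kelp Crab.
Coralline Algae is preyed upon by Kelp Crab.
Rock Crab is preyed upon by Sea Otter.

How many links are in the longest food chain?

One longest chain: Giant Kelp → Isopod → Rock Crab → Sea Otter.
It has 4 species and 3 links.

3 links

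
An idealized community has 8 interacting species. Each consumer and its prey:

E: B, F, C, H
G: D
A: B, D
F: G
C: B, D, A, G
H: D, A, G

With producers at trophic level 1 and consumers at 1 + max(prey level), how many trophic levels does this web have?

4

Producers (level 1): B, D.
D → G → F → E gives E level 4.
No species has a prey at level 4, so no species reaches level 5.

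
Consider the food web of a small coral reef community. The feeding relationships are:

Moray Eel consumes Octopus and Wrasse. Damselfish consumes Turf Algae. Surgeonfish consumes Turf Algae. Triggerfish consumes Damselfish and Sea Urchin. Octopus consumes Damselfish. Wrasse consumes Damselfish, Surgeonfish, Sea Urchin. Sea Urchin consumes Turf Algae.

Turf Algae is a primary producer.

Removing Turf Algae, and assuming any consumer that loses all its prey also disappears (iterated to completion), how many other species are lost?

Remove Turf Algae.
Round 1: Surgeonfish (all prey gone), Sea Urchin (all prey gone), Damselfish (all prey gone) → extinct.
Round 2: Octopus (all prey gone), Triggerfish (all prey gone), Wrasse (all prey gone) → extinct.
Round 3: Moray Eel (all prey gone) → extinct.
No further losses. Total secondary extinctions: 7.

7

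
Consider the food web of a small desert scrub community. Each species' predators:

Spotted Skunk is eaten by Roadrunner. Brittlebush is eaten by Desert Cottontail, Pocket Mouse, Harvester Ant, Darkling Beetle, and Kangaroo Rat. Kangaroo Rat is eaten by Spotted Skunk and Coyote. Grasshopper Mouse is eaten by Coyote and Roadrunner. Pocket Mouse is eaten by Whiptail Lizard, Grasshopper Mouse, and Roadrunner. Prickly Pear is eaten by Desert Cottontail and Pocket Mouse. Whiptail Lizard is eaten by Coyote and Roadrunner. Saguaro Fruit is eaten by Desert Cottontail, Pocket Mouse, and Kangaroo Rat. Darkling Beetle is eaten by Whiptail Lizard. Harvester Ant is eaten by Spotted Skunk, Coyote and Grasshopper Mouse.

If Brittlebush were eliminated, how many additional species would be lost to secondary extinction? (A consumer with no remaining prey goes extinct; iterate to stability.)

2

Remove Brittlebush.
Round 1: Darkling Beetle (all prey gone), Harvester Ant (all prey gone) → extinct.
No further losses. Total secondary extinctions: 2.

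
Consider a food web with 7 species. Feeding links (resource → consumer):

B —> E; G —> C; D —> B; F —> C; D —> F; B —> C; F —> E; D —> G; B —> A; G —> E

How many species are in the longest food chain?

3 species

One longest chain: D → B → A.
It has 3 species and 2 links.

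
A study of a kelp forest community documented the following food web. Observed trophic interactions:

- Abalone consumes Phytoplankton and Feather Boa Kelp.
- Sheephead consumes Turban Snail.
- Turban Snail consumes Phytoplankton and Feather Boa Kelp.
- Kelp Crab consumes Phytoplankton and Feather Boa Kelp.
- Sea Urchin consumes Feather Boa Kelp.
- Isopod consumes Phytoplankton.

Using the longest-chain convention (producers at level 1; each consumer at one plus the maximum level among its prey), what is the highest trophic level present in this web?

Producers (level 1): Feather Boa Kelp, Phytoplankton.
Feather Boa Kelp → Turban Snail → Sheephead gives Sheephead level 3.
No species has a prey at level 3, so no species reaches level 4.

3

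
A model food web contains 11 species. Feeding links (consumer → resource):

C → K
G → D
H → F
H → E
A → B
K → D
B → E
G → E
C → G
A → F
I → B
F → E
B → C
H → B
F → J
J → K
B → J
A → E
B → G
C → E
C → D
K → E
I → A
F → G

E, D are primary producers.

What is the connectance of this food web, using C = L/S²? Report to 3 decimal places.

C = 0.198

The web has S = 11 species and L = 24 feeding links.
C = L / S² = 24 / 121 = 0.1983 ≈ 0.198.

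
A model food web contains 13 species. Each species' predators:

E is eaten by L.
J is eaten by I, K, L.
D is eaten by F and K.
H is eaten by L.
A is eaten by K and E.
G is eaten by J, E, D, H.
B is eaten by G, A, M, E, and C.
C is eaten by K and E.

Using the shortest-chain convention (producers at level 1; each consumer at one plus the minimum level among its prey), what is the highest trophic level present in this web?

4

Producers (level 1): B.
Following each consumer down to its lowest-level prey: B → G → D → F (levels 1 through 4).
All prey of F (D 3) are at level 3 or above, so F is at level 1 + 3 = 4.
Every consumer has at least one prey at level 3 or below, so none exceeds level 4.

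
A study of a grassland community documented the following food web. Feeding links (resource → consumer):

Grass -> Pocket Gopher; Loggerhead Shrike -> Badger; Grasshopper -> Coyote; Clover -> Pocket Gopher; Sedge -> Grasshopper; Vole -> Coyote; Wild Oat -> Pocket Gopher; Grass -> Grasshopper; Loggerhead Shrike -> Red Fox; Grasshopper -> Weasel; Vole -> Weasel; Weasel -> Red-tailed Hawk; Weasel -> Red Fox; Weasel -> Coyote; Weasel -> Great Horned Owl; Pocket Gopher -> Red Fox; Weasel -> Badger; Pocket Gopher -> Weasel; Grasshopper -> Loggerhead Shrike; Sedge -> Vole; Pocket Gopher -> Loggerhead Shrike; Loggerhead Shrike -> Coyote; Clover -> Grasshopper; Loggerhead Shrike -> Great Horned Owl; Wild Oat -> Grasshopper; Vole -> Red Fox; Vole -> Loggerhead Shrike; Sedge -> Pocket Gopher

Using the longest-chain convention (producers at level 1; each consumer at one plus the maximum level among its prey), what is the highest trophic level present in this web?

Producers (level 1): Sedge, Wild Oat, Grass, Clover.
Sedge → Grasshopper → Loggerhead Shrike → Red Fox gives Red Fox level 4.
No species has a prey at level 4, so no species reaches level 5.

4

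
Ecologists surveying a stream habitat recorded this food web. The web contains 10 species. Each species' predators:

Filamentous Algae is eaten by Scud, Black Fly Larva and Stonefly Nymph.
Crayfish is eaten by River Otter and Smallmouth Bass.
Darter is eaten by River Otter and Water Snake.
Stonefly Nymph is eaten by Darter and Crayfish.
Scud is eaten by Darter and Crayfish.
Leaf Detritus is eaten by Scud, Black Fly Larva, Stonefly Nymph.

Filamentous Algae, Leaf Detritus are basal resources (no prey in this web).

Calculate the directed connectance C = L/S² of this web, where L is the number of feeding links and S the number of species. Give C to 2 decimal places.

C = 0.14

The web has S = 10 species and L = 14 feeding links.
C = L / S² = 14 / 100 = 0.1400 ≈ 0.14.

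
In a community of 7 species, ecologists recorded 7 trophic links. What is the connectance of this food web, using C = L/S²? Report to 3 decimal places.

C = 0.143

The web has S = 7 species and L = 7 feeding links.
C = L / S² = 7 / 49 = 0.1429 ≈ 0.143.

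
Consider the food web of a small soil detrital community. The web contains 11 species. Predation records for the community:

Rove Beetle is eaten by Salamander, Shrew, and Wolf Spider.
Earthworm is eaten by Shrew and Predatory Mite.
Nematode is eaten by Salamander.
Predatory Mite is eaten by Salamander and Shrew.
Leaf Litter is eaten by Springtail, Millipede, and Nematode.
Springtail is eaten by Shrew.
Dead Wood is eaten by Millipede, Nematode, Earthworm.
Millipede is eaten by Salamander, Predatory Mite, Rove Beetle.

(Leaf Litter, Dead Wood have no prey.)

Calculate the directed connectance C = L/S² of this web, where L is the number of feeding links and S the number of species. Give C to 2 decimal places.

The web has S = 11 species and L = 18 feeding links.
C = L / S² = 18 / 121 = 0.1488 ≈ 0.15.

C = 0.15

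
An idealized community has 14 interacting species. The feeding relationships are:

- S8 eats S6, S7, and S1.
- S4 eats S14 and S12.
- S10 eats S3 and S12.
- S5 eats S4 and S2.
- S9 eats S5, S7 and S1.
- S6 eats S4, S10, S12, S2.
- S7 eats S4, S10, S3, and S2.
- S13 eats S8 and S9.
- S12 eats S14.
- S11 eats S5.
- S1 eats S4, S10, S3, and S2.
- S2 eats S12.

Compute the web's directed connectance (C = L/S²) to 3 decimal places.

C = 0.148

The web has S = 14 species and L = 29 feeding links.
C = L / S² = 29 / 196 = 0.1480 ≈ 0.148.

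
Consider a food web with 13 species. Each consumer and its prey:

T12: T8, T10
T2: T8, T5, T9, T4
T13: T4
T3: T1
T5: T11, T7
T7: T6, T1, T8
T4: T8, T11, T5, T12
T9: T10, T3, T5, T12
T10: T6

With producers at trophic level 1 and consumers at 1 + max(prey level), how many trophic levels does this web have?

Producers (level 1): T6, T1, T8, T11.
T6 → T10 → T12 → T9 → T2 gives T2 level 5.
No species has a prey at level 5, so no species reaches level 6.

5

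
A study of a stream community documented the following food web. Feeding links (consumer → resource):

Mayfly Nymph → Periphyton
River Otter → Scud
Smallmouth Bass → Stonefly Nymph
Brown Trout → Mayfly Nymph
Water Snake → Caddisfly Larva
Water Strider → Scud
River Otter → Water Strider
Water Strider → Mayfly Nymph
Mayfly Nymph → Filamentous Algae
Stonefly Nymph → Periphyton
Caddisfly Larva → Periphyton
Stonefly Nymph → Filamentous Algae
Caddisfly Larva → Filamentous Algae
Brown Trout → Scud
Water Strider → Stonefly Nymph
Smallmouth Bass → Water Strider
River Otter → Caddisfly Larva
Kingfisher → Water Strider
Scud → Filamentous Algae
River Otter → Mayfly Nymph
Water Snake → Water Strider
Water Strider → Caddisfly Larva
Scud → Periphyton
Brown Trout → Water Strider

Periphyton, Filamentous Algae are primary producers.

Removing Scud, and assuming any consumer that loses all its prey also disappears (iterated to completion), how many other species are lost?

0

Remove Scud.
Every predator of it retains at least one other prey: Water Strider still has Caddisfly Larva, Mayfly Nymph, Stonefly Nymph; Brown Trout still has Mayfly Nymph, Water Strider; River Otter still has Caddisfly Larva, Mayfly Nymph, Water Strider.
No consumer loses all prey, so no secondary extinctions occur.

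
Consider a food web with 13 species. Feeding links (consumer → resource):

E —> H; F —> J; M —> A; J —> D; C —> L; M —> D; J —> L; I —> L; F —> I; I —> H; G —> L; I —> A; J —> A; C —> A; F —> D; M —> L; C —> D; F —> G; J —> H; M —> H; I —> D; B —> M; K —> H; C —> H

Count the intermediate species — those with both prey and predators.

4

Intermediate species (has both prey and predators): G, J, I, M.
Count: 4.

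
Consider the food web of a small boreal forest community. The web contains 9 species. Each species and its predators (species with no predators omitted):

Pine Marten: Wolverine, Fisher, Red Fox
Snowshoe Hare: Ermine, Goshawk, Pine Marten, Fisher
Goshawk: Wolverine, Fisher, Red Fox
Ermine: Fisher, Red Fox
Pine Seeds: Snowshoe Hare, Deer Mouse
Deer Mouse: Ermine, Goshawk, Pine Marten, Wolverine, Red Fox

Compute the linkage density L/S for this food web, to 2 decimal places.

L/S = 2.11

There are L = 19 links among S = 9 species.
L/S = 19/9 = 2.1111 ≈ 2.11.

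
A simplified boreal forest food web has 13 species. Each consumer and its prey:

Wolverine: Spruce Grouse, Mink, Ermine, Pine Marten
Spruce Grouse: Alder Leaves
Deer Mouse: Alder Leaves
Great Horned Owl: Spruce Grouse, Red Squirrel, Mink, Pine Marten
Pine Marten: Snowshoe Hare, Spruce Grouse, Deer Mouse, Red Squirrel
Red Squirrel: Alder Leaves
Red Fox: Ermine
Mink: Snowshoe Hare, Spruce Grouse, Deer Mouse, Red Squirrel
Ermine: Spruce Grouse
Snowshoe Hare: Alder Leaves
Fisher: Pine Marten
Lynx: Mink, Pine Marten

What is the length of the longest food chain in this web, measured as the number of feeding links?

3 links

One longest chain: Alder Leaves → Snowshoe Hare → Mink → Lynx.
It has 4 species and 3 links.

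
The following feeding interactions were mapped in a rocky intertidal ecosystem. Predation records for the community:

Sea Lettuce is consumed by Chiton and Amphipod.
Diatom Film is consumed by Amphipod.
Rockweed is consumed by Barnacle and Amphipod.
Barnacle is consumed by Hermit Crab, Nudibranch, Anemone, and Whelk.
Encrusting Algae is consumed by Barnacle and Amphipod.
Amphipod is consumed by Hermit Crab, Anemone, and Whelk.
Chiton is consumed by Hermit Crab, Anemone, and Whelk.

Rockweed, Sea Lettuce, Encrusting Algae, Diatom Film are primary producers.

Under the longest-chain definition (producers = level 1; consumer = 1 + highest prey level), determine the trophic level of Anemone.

Rockweed is a producer → level 1.
Amphipod eats Rockweed (level 1); other prey at levels: Sea Lettuce 1, Encrusting Algae 1, Diatom Film 1 → level 2.
Anemone eats Amphipod (level 2); other prey at levels: Barnacle 2, Chiton 2 → level 3.

Trophic level 3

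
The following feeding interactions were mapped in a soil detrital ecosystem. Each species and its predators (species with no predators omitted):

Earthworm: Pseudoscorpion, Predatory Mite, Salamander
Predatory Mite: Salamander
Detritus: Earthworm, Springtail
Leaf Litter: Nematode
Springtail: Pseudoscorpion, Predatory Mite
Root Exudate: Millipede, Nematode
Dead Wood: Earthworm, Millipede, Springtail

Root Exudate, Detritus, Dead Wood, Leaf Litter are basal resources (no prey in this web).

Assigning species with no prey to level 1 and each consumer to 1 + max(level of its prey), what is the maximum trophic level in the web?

Basal resources (level 1): Root Exudate, Detritus, Dead Wood, Leaf Litter.
Detritus → Earthworm → Predatory Mite → Salamander gives Salamander level 4.
No species has a prey at level 4, so no species reaches level 5.

4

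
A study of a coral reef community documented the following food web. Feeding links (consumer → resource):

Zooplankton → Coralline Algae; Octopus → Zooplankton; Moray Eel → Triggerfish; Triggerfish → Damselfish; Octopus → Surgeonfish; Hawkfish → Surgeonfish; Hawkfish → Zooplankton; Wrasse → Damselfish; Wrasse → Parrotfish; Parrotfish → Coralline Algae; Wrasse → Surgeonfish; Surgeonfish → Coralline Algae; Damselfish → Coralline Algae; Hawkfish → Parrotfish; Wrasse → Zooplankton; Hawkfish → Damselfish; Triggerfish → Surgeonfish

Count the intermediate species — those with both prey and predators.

Intermediate species (has both prey and predators): Damselfish, Surgeonfish, Parrotfish, Zooplankton, Triggerfish.
Count: 5.

5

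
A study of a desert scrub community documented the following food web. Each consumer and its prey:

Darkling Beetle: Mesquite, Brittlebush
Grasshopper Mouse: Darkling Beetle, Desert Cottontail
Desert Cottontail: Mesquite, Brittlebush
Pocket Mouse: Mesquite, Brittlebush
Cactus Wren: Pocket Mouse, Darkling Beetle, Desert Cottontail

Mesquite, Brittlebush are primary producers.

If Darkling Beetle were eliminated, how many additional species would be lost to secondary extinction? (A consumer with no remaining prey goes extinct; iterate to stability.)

Remove Darkling Beetle.
Every predator of it retains at least one other prey: Cactus Wren still has Pocket Mouse, Desert Cottontail; Grasshopper Mouse still has Desert Cottontail.
No consumer loses all prey, so no secondary extinctions occur.

0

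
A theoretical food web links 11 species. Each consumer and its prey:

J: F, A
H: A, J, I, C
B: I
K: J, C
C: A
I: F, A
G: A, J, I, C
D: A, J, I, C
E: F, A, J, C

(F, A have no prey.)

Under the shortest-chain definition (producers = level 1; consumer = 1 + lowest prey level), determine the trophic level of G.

A is a producer → level 1.
G eats A → level 2.

Trophic level 2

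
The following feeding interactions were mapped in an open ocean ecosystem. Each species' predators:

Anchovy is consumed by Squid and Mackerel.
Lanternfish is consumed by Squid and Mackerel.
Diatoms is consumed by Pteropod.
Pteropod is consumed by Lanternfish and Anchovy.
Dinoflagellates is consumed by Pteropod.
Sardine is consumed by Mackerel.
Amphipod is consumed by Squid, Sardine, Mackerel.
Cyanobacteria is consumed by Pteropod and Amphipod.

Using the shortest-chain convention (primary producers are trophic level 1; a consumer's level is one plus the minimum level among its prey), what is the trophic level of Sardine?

Trophic level 3

Cyanobacteria is a producer → level 1.
Amphipod eats Cyanobacteria → level 2.
Sardine eats Amphipod → level 3.
No prey of Sardine is below level 2, so 3 is the minimum.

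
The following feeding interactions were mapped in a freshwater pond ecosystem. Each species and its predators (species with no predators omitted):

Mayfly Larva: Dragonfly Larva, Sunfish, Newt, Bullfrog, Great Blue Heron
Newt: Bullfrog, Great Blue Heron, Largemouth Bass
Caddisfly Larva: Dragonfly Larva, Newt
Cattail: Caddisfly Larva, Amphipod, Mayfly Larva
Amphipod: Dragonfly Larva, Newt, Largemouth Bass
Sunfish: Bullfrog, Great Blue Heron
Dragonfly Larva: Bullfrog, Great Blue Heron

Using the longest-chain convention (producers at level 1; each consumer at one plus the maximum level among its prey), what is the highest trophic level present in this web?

4

Producers (level 1): Cattail.
Cattail → Caddisfly Larva → Dragonfly Larva → Bullfrog gives Bullfrog level 4.
No species has a prey at level 4, so no species reaches level 5.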